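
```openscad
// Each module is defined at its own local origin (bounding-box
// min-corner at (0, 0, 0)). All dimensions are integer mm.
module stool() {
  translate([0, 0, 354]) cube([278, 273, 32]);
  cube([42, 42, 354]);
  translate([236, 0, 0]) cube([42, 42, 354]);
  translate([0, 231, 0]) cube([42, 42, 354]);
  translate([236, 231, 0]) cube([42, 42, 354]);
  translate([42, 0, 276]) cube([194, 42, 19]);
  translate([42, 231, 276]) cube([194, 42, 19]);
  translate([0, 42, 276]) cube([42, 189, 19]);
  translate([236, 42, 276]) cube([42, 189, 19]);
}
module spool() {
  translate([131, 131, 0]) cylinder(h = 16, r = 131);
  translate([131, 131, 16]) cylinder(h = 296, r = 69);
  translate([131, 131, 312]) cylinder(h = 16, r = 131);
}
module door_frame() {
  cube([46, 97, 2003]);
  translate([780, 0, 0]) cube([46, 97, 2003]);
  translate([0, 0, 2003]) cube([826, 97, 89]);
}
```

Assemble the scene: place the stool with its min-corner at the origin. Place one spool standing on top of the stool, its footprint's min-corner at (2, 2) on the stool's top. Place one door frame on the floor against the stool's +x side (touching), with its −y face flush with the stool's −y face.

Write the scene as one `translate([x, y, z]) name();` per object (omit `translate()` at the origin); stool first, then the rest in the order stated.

stool();
translate([2, 2, 386]) spool();
translate([278, 0, 0]) door_frame();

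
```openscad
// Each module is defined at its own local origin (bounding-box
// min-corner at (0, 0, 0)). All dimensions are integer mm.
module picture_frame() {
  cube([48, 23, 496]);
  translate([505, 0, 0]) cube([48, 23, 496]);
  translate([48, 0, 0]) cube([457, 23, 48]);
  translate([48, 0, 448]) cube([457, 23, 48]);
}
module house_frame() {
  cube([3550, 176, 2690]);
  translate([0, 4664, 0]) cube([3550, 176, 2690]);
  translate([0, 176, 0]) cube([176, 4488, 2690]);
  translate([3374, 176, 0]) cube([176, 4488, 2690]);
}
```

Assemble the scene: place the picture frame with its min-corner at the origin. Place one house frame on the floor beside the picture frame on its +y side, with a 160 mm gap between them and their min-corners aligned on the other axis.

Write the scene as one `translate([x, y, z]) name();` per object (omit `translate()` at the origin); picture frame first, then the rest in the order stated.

picture_frame();
translate([0, 183, 0]) house_frame();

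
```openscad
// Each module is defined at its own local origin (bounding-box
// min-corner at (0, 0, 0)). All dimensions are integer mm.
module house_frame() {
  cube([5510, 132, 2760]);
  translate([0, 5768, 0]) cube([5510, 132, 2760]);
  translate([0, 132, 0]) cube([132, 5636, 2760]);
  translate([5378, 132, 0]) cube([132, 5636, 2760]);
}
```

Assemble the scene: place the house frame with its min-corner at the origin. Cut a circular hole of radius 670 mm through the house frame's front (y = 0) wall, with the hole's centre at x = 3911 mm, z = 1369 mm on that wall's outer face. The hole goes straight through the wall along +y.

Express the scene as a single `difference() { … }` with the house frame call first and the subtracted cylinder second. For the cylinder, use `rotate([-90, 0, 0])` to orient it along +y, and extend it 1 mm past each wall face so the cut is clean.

difference() {
  house_frame();
  translate([3911, -1, 1369]) rotate([-90, 0, 0]) cylinder(h = 134, r = 670);
}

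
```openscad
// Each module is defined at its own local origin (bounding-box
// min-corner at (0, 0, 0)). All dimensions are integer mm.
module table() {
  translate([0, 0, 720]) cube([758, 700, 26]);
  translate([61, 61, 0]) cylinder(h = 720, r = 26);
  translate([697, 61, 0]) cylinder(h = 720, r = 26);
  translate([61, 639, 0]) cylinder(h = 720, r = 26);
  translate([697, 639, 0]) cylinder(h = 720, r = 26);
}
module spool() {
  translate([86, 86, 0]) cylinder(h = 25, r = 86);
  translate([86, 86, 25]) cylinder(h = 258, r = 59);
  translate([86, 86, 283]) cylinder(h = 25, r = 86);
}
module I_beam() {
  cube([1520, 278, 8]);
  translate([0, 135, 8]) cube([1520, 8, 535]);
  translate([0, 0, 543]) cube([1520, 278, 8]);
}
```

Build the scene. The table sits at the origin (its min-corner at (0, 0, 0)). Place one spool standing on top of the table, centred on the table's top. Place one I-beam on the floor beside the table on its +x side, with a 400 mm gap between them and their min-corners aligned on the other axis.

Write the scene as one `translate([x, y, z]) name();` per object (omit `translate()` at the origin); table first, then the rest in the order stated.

table();
translate([293, 264, 746]) spool();
translate([1158, 0, 0]) I_beam();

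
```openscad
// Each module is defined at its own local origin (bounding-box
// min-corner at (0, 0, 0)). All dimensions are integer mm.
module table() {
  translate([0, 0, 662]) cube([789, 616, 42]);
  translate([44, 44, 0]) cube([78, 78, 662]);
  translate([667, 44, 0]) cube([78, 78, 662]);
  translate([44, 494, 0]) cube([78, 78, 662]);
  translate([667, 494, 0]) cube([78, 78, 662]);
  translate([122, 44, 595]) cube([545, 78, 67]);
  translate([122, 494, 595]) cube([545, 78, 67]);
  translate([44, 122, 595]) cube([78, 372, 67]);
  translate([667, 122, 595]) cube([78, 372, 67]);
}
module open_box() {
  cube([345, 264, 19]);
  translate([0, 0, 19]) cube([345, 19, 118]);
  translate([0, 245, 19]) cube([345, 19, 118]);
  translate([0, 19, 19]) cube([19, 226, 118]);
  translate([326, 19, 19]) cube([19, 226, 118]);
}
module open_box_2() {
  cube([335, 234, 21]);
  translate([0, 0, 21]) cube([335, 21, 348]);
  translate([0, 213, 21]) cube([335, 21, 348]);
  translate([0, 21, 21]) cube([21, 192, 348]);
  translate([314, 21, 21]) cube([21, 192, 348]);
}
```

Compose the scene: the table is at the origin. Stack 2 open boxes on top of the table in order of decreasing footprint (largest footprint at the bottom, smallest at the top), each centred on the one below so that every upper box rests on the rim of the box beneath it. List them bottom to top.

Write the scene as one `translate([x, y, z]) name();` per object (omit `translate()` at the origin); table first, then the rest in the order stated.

table();
translate([222, 176, 704]) open_box();
translate([227, 191, 841]) open_box_2();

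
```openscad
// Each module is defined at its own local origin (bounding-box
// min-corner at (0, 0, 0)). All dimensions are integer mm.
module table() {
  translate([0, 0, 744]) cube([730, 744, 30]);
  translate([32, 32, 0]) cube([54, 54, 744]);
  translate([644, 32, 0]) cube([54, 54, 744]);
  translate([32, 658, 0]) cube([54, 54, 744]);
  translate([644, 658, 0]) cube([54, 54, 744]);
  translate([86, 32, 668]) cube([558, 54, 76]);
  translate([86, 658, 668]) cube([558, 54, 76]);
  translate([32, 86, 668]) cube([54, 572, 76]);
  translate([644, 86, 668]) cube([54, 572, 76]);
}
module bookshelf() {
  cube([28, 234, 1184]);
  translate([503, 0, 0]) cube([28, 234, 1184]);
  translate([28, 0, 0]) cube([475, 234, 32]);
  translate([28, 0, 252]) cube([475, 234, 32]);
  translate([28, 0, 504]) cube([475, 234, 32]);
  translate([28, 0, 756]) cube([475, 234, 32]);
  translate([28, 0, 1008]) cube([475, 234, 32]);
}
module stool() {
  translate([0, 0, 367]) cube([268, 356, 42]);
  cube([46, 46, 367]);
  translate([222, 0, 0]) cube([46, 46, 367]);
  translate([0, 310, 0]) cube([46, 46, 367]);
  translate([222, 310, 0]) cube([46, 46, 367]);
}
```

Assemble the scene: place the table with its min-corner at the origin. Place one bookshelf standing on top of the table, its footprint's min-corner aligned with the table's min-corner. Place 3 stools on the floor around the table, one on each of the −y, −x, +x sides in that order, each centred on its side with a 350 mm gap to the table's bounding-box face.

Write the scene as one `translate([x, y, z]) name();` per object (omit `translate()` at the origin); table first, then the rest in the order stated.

table();
translate([0, 0, 774]) bookshelf();
translate([231, -706, 0]) stool();
translate([-618, 194, 0]) stool();
translate([1080, 194, 0]) stool();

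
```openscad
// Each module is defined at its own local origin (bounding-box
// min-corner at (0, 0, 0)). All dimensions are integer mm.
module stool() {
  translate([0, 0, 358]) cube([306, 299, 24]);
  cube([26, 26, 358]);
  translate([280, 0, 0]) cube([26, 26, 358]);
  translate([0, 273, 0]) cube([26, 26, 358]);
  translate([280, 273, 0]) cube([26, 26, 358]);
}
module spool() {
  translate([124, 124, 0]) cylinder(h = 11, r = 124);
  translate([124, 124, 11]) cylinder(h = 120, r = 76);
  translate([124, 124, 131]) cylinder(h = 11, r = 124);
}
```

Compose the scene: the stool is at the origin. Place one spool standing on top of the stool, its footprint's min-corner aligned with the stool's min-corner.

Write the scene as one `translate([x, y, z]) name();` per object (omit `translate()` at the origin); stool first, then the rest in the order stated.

stool();
translate([0, 0, 382]) spool();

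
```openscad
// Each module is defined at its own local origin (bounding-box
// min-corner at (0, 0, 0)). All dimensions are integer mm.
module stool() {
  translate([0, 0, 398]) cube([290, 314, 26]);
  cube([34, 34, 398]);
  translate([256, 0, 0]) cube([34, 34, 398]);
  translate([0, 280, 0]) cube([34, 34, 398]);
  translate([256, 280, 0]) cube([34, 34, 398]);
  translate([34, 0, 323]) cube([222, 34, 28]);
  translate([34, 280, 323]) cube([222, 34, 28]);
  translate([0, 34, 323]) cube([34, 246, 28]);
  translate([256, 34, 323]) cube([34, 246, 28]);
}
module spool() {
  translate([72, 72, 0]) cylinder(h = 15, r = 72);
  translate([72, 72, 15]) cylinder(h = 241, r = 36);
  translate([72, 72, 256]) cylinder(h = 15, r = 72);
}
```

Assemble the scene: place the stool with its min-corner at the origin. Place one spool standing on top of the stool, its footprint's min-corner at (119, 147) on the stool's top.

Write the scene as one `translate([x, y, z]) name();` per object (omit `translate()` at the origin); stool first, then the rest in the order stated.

stool();
translate([119, 147, 424]) spool();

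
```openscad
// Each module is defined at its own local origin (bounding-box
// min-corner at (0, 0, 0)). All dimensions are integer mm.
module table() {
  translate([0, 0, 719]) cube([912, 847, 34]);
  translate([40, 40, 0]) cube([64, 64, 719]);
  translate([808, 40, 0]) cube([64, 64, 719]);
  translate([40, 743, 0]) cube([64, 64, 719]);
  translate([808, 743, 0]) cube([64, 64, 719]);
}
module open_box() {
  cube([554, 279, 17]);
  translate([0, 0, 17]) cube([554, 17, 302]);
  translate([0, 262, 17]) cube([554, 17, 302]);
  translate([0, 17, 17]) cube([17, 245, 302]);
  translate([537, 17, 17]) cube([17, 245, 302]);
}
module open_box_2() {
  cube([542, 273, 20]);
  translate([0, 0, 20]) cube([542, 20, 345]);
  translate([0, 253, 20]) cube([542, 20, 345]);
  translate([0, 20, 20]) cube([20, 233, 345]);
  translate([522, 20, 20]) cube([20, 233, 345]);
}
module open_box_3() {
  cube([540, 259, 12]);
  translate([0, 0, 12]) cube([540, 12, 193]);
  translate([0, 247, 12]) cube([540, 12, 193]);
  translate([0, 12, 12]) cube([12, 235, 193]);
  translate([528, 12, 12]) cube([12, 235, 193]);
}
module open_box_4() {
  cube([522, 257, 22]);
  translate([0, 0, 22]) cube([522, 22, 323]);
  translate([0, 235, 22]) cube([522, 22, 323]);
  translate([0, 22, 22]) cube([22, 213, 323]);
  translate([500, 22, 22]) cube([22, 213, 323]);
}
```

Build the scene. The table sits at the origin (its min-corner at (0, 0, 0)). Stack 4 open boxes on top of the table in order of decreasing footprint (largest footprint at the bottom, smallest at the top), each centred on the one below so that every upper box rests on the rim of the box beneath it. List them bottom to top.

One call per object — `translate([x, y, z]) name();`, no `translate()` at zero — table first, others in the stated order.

table();
translate([179, 284, 753]) open_box();
translate([185, 287, 1072]) open_box_2();
translate([186, 294, 1437]) open_box_3();
translate([195, 295, 1642]) open_box_4();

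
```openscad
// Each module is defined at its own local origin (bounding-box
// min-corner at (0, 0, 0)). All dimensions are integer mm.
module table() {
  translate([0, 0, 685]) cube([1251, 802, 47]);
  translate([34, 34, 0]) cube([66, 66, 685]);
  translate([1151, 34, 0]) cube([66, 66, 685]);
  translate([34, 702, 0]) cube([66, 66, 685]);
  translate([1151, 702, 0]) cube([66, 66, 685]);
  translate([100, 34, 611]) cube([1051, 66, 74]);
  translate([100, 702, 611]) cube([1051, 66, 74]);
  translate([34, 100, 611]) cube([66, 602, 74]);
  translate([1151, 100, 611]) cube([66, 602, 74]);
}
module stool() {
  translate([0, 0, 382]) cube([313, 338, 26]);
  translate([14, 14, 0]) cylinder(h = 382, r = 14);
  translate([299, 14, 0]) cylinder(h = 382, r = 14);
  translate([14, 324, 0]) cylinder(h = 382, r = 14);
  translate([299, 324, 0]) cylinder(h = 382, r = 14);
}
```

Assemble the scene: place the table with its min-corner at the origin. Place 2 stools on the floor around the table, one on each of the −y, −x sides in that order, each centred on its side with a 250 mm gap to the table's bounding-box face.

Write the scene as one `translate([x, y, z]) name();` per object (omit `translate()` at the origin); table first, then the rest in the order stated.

table();
translate([469, -588, 0]) stool();
translate([-563, 232, 0]) stool();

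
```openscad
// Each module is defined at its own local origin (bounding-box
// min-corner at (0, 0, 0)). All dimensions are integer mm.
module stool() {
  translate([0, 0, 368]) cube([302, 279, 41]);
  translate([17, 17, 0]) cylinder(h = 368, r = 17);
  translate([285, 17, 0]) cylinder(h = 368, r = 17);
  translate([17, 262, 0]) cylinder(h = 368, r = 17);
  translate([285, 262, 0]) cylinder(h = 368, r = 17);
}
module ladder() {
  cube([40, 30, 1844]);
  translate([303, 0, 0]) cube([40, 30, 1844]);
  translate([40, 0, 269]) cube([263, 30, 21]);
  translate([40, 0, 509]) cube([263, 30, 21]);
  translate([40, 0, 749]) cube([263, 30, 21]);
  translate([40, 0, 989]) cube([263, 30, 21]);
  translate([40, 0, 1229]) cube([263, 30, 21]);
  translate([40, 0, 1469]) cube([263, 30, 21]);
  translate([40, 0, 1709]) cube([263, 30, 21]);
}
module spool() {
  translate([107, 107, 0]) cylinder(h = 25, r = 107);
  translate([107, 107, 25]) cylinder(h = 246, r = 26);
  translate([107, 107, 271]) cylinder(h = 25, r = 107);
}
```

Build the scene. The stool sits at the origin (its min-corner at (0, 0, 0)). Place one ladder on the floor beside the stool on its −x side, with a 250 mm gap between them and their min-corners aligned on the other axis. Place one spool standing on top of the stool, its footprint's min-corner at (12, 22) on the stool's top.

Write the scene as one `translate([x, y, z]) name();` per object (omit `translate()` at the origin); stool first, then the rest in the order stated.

stool();
translate([-593, 0, 0]) ladder();
translate([12, 22, 409]) spool();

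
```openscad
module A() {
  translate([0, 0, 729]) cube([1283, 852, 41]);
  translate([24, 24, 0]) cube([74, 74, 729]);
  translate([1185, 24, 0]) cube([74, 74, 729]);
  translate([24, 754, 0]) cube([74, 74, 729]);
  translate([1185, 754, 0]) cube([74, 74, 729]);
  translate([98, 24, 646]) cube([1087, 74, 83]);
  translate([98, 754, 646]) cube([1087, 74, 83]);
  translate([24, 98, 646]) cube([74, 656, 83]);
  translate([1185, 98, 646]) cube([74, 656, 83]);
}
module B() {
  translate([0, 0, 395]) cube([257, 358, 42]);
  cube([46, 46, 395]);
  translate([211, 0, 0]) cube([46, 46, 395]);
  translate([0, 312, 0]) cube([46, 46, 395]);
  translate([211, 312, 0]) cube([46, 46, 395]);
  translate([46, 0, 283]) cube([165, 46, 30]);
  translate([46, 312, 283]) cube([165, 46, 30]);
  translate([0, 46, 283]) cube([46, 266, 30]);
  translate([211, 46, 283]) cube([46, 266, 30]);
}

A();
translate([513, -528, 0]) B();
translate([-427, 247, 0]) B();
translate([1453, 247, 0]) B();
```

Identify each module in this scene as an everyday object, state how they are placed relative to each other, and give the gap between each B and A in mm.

A is a table. B is a stool. Three stools sit around the table at the −y, −x, +x sides. The gap between each stool and the table is 170 mm.

Each stool's nearest face is 170 mm from the table's bounding box.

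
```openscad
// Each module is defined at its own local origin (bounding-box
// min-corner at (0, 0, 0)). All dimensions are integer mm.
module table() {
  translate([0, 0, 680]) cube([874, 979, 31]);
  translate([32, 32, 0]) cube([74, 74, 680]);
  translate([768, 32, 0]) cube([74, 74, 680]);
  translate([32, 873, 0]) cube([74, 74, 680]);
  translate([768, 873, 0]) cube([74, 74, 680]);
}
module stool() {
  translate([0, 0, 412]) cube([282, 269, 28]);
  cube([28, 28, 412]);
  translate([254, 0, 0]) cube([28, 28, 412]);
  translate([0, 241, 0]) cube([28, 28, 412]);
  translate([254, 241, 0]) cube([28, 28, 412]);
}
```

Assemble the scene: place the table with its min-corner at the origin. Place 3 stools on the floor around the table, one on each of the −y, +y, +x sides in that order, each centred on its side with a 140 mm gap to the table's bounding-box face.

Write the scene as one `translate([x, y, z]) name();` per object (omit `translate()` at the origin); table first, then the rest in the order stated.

table();
translate([296, -409, 0]) stool();
translate([296, 1119, 0]) stool();
translate([1014, 355, 0]) stool();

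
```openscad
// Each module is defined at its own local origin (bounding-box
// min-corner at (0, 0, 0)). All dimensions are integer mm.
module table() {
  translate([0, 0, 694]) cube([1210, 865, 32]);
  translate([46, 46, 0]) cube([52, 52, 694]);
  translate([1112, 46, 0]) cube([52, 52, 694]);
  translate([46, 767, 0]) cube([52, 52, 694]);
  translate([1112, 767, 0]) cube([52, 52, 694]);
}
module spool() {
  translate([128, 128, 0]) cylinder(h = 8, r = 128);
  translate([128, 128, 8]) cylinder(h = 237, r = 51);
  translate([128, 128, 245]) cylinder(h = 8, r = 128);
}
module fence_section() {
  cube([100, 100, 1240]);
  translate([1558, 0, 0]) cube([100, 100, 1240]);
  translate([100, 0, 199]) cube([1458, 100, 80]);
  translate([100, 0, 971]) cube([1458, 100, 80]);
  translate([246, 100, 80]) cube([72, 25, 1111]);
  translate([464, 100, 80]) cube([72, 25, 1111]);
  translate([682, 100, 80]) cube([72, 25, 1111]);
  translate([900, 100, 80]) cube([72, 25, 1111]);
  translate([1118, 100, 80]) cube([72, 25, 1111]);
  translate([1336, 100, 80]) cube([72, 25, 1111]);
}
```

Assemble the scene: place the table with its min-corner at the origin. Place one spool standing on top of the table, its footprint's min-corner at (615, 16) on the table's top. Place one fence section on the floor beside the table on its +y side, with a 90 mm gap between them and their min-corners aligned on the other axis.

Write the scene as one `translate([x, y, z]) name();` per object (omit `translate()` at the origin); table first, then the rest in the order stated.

table();
translate([615, 16, 726]) spool();
translate([0, 955, 0]) fence_section();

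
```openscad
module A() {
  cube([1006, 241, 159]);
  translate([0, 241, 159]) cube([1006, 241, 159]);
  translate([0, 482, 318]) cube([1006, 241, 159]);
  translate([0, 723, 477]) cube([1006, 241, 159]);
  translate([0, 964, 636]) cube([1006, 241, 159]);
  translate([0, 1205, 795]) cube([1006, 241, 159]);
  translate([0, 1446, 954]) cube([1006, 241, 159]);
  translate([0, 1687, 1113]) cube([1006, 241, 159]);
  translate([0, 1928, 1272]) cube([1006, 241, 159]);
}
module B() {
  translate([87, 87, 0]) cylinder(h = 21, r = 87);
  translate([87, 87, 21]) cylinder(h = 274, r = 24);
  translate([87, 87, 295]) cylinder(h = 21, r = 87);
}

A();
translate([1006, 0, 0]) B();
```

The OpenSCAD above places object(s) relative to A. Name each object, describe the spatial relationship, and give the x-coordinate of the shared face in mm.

The staircase's +x face and the spool's −x face are both at x = 1006 mm.

A is a staircase. B is a spool. The spool is against the staircase's +x side, with their −y faces flush. The x-coordinate of the shared face is 1006 mm.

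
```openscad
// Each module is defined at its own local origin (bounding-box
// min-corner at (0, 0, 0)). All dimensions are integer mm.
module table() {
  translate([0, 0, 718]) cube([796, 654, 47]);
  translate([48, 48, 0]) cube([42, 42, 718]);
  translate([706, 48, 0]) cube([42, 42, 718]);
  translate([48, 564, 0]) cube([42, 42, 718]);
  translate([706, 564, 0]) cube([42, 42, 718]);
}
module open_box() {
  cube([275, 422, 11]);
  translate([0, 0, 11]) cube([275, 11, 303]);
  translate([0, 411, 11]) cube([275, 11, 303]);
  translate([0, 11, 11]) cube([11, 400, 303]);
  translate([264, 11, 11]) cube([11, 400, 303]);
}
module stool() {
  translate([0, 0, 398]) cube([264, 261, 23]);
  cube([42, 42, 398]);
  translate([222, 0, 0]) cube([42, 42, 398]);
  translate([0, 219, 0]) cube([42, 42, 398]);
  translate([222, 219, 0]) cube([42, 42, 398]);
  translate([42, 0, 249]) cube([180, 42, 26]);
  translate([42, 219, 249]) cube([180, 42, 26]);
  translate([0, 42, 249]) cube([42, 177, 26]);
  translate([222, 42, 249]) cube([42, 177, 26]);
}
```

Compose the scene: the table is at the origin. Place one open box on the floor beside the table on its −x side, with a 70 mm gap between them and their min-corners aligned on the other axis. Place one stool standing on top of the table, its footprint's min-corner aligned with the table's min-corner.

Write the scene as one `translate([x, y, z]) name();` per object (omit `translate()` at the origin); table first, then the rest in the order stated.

table();
translate([-345, 0, 0]) open_box();
translate([0, 0, 765]) stool();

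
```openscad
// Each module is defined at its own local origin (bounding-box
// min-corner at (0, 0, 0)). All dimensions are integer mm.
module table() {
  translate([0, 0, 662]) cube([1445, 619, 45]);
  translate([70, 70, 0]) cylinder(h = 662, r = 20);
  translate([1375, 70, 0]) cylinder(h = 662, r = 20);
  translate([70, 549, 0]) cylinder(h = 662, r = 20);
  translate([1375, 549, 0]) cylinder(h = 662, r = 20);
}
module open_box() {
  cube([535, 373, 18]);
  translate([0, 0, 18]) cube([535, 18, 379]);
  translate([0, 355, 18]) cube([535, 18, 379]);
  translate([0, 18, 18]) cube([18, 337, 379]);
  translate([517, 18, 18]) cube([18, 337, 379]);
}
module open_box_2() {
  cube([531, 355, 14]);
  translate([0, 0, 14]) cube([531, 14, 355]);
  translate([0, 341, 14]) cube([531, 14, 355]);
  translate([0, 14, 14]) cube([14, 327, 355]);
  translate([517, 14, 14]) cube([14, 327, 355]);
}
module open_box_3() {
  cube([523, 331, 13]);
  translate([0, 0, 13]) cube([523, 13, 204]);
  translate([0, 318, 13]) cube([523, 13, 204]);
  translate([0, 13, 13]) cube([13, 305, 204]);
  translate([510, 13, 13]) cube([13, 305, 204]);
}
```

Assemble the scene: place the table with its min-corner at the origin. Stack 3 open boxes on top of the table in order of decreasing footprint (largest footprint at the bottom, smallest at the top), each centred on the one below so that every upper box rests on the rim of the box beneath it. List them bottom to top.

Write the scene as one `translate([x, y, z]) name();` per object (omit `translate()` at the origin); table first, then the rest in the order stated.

table();
translate([455, 123, 707]) open_box();
translate([457, 132, 1104]) open_box_2();
translate([461, 144, 1473]) open_box_3();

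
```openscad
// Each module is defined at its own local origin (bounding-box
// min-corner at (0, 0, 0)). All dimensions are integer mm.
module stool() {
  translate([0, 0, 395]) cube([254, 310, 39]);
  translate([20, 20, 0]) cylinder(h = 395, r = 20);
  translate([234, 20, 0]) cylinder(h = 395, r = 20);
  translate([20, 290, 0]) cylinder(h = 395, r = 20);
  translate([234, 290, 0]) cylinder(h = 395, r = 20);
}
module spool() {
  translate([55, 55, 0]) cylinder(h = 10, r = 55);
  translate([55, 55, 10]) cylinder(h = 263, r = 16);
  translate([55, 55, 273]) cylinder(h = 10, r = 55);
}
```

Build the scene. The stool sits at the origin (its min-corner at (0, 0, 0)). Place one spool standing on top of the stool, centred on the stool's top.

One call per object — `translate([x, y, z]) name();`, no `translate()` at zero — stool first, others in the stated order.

stool();
translate([72, 100, 434]) spool();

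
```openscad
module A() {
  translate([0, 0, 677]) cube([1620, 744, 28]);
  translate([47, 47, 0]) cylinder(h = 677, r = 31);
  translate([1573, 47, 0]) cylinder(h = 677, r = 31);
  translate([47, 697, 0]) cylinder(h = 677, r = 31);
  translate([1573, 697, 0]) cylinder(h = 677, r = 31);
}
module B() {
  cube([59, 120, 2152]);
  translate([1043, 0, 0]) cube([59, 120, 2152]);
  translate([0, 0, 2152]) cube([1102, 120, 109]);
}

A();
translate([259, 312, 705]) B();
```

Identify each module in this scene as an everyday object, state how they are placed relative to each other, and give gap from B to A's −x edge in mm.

The door frame's min-x is at 259; the table's min-x is 0; gap = 259 mm.

A is a table. B is a door frame. The door frame is on top of the table, centred. The gap from the door frame to the table's −x edge is 259 mm.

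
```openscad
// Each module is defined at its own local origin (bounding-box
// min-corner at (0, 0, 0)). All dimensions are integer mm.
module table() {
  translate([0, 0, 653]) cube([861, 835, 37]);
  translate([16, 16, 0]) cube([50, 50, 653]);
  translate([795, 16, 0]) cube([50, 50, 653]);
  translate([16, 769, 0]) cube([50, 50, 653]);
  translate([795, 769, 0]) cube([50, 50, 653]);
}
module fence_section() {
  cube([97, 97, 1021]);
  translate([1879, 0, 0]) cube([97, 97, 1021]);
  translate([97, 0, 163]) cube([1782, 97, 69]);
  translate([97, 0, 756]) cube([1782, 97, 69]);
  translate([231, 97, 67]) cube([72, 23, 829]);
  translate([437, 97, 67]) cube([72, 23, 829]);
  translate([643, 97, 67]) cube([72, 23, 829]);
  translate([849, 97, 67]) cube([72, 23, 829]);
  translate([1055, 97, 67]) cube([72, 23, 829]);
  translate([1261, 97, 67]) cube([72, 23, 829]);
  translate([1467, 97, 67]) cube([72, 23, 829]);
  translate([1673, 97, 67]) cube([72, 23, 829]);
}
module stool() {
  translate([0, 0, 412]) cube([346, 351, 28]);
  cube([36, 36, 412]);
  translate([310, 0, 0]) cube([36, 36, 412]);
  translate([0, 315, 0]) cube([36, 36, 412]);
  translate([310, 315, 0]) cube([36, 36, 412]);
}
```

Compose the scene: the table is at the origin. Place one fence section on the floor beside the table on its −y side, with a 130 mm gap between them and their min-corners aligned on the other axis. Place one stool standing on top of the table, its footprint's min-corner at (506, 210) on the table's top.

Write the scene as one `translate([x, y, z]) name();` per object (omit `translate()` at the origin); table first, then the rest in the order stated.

table();
translate([0, -250, 0]) fence_section();
translate([506, 210, 690]) stool();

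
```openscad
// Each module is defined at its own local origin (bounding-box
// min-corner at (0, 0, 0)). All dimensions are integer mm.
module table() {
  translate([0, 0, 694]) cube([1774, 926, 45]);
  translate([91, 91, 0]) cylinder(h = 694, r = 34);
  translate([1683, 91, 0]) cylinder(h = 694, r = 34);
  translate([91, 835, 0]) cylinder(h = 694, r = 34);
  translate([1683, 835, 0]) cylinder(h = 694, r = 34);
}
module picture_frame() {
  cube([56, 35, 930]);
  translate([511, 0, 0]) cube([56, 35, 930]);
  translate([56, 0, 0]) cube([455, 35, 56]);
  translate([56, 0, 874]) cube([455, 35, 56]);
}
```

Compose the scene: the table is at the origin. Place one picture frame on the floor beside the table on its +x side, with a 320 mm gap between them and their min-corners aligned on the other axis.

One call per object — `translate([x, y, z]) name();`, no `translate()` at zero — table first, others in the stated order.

table();
translate([2094, 0, 0]) picture_frame();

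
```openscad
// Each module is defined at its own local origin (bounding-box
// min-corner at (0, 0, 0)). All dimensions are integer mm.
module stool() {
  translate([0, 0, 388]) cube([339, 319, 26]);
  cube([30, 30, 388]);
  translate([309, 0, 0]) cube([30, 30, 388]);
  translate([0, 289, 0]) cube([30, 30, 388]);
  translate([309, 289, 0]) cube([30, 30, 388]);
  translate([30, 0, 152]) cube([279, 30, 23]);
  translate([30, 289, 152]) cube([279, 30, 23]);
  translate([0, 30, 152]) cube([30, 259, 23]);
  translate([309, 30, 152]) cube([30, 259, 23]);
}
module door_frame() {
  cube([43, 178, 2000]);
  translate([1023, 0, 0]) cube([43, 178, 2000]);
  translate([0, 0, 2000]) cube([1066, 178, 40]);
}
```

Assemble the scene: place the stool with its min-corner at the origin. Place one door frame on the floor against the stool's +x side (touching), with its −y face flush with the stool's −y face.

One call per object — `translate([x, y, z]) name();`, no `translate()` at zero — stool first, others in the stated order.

stool();
translate([339, 0, 0]) door_frame();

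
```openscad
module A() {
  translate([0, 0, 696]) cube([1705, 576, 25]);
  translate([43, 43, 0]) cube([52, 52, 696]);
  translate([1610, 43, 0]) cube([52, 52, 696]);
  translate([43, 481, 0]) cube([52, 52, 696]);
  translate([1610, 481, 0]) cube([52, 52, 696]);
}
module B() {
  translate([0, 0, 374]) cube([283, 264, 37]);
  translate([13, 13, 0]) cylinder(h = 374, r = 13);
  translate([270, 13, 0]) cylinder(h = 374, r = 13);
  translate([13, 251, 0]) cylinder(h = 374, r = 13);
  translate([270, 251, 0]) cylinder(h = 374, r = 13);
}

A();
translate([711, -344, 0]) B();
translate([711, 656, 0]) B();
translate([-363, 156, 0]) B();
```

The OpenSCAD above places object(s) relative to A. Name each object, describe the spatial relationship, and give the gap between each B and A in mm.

Each stool's nearest face is 80 mm from the table's bounding box.

A is a table. B is a stool. Three stools sit around the table at the −y, +y, −x sides. The gap between each stool and the table is 80 mm.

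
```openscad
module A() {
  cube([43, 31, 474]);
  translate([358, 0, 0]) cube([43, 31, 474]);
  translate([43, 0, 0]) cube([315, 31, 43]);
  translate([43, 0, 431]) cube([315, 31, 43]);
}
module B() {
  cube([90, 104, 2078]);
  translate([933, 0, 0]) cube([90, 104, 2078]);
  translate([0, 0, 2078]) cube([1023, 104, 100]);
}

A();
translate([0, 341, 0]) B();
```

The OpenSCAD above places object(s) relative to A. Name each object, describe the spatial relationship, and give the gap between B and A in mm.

The door frame's nearest face is 310 mm from the picture frame's +y face.

A is a picture frame. B is a door frame. The door frame is on the floor beside the picture frame on its +y side. The gap between the door frame and the picture frame is 310 mm.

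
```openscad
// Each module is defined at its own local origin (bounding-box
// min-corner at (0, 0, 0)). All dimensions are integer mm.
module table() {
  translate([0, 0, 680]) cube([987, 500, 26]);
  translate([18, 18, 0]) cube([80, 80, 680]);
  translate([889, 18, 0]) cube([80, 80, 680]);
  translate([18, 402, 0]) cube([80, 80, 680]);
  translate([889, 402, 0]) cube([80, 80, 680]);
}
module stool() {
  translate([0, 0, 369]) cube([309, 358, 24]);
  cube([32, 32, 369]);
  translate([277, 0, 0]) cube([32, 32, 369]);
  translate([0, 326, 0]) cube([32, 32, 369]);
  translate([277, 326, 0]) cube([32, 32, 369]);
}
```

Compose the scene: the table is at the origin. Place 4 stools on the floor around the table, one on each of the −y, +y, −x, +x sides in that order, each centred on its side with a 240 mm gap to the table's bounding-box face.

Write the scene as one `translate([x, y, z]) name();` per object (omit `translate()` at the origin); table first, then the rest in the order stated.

table();
translate([339, -598, 0]) stool();
translate([339, 740, 0]) stool();
translate([-549, 71, 0]) stool();
translate([1227, 71, 0]) stool();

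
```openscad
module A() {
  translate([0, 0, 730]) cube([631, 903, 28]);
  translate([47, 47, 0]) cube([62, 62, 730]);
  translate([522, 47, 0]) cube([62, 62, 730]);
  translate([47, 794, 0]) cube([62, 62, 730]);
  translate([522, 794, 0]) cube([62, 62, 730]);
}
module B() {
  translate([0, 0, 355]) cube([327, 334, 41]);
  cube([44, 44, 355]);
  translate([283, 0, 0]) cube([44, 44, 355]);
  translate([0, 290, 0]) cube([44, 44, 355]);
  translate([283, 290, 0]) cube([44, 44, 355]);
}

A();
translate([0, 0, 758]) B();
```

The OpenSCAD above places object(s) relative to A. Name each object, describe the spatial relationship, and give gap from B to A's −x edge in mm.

The stool's min-x is at 0; the table's min-x is 0; gap = 0 mm.

A is a table. B is a stool. The stool is on top of the table. The gap from the stool to the table's −x edge is 0 mm.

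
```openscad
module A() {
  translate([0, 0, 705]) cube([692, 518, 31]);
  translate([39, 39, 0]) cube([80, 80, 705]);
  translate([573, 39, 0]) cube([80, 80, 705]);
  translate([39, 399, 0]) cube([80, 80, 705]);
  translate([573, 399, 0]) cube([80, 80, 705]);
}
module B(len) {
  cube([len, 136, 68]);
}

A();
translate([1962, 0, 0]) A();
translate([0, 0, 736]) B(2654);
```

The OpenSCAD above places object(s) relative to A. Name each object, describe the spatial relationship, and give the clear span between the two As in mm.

A is a table. B is a beam. A beam spans the tops of two tables. The clear span between the two tables is 1270 mm.

Second table starts at x = 1962; first ends at x = 692; clear span = 1962 − 692 = 1270 mm.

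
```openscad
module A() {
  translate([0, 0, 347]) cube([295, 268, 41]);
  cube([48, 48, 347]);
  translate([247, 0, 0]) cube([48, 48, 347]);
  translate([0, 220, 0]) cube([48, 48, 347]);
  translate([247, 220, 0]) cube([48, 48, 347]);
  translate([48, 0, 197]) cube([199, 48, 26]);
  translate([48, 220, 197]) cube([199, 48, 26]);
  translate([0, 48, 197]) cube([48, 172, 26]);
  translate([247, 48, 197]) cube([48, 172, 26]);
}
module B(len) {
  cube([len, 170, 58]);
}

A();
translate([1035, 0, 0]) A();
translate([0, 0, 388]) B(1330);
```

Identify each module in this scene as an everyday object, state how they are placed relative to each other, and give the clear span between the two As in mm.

Second stool starts at x = 1035; first ends at x = 295; clear span = 1035 − 295 = 740 mm.

A is a stool. B is a beam. A beam spans the tops of two stools. The clear span between the two stools is 740 mm.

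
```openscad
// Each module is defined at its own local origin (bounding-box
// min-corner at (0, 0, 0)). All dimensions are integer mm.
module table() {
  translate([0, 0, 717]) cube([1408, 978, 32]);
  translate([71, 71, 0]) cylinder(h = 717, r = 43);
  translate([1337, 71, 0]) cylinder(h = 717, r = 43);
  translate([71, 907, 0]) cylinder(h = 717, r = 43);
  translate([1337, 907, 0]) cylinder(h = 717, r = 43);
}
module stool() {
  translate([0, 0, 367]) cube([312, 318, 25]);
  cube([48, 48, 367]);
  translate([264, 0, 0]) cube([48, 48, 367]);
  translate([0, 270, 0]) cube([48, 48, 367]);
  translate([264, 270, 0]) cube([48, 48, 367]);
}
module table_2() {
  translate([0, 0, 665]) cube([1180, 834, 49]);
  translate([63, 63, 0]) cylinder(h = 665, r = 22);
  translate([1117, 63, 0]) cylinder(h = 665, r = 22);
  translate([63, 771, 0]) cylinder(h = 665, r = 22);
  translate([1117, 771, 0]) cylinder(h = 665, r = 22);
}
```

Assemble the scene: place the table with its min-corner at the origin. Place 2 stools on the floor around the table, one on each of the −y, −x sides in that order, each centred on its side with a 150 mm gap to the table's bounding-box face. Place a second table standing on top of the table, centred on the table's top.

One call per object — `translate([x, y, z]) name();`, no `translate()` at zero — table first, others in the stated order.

table();
translate([548, -468, 0]) stool();
translate([-462, 330, 0]) stool();
translate([114, 72, 749]) table_2();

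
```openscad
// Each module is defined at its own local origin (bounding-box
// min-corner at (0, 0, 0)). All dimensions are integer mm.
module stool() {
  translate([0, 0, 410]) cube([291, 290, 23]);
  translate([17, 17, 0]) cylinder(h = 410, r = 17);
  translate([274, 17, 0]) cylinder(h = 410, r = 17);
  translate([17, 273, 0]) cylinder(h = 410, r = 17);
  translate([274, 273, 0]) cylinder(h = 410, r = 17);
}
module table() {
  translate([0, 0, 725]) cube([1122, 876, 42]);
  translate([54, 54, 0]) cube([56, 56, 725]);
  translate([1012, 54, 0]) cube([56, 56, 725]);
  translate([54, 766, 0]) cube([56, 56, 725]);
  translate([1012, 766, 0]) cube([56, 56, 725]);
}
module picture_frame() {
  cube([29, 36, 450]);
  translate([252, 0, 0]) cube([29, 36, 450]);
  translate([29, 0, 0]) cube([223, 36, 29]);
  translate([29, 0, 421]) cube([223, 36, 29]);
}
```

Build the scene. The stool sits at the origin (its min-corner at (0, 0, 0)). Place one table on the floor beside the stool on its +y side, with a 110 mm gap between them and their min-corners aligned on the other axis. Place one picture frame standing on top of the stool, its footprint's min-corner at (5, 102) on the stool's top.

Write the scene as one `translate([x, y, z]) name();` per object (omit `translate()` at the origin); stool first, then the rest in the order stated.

stool();
translate([0, 400, 0]) table();
translate([5, 102, 433]) picture_frame();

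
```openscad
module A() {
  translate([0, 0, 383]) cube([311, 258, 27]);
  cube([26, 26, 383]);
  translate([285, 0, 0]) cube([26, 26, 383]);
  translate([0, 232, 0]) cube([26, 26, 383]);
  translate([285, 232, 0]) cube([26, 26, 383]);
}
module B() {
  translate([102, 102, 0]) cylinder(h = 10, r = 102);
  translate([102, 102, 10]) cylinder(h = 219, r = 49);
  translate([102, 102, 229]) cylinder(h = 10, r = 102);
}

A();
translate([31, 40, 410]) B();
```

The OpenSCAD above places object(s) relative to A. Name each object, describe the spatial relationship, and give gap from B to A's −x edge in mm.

The spool's min-x is at 31; the stool's min-x is 0; gap = 31 mm.

A is a stool. B is a spool. The spool is on top of the stool. The gap from the spool to the stool's −x edge is 31 mm.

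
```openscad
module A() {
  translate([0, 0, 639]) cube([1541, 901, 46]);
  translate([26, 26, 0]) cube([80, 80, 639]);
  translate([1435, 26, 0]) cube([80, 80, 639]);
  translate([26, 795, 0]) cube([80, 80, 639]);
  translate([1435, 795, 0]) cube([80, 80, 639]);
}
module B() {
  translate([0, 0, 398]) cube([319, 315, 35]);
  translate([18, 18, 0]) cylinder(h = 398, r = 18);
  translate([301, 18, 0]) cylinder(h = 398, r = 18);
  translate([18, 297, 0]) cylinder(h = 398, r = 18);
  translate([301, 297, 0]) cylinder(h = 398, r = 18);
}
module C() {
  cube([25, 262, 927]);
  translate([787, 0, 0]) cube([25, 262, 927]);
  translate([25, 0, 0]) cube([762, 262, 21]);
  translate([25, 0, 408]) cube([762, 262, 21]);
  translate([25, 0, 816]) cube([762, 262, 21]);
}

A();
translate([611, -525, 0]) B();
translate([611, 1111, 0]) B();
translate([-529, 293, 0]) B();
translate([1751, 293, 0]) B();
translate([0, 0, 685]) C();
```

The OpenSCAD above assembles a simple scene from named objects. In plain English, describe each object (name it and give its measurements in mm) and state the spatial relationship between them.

A is a table with a 1541×901 mm rectangular top, 46 mm thick, top surface at z = 685 mm, supported by four 80×80 mm square legs, each inset 26 mm from the nearest pair of top edges, running from the floor.

B is a four-legged stool. The seat is a 319×315×35 mm slab whose top surface is at z = 433 mm; four round legs, each 36 mm in diameter, run from the floor (z = 0) to the underside of the seat, each leg's axis is inset half a diameter from the nearest pair of seat edges (so the leg's bounding box is flush with the corner).

C is an open bookshelf. Two side panels, each 25 mm thick, 262 mm deep and 927 mm tall, stand 812 mm apart (outside-to-outside). Between them sit 3 shelves, each 21 mm thick and 262 mm deep, spanning the full gap between the sides. The bottom shelf rests on the floor (its underside at z = 0) and the clear gap between one shelf's top and the next shelf's underside is 387 mm.

Four stools sit around the table at the −y, +y, −x, +x sides. The bookshelf is on top of the table.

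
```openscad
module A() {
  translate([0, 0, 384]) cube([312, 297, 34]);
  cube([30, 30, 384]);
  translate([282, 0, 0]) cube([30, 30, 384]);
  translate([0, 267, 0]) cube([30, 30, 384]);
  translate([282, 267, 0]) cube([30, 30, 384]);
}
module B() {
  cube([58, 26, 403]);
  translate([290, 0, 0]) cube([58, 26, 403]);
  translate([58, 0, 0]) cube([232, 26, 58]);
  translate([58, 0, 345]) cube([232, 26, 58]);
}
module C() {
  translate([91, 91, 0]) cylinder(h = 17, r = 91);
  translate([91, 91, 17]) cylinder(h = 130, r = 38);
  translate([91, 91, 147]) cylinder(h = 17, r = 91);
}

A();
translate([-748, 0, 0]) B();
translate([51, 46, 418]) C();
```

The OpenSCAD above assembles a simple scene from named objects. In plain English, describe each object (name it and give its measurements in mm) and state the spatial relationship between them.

A is a four-legged stool. The seat is a 312×297×34 mm slab whose top surface is at z = 418 mm; four square legs, each 30×30 mm in cross-section, run from the floor (z = 0) to the underside of the seat, each flush with a corner of the seat.

B is a rectangular picture frame lying in the x–z plane (depth along y). The opening is 232 mm wide (x) by 287 mm tall (z), surrounded by a border 58 mm wide on all four sides. The frame is 26 mm deep and is made of two full-height vertical stiles with two horizontal rails fitted between them.

C is a spool: two coaxial disc flanges of radius 91 mm and thickness 17 mm, joined by a core cylinder of radius 38 mm and height 130 mm. The lower flange rests on z = 0 and the three cylinders share a vertical axis.

The picture frame is on the floor beside the stool on its −x side. The spool is on top of the stool.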